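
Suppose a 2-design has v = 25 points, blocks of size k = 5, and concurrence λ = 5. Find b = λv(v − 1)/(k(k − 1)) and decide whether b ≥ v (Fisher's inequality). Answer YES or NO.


b = λv(v − 1)/(k(k − 1)) = 5·25·24/(5·4) = 3000/20 = 150.
Compare with v = 25: b ≥ v, so Fisher's inequality holds.

YES


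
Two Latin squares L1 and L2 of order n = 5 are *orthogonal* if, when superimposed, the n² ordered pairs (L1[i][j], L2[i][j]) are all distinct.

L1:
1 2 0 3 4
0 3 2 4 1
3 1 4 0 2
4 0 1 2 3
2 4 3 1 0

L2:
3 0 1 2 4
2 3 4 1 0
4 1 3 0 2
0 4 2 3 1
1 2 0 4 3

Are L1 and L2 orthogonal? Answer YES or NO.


Form the n² = 25 superimposed pairs (L1[i][j], L2[i][j]), row by row (rows and columns indexed from 0):
row 0: (1,3) (2,0) (0,1) (3,2) (4,4)
row 1: (0,2) (3,3) (2,4) (4,1) (1,0)
row 2: (3,4) (1,1) (4,3) (0,0) (2,2)
row 3: (4,0) (0,4) (1,2) (2,3) (3,1)
row 4: (2,1) (4,2) (3,0) (1,4) (0,3)
Orthogonality requires all 25 pairs distinct.
Check by first coordinate: for each symbol s of L1, list the L2 entries in the n cells where L1 = s; they must all differ.
  L1 = 0: L2 entries (in reading order) 1, 2, 0, 4, 3 — all 5 distinct ✓
  L1 = 1: L2 entries (in reading order) 3, 0, 1, 2, 4 — all 5 distinct ✓
  L1 = 2: L2 entries (in reading order) 0, 4, 2, 3, 1 — all 5 distinct ✓
  L1 = 3: L2 entries (in reading order) 2, 3, 4, 1, 0 — all 5 distinct ✓
  L1 = 4: L2 entries (in reading order) 4, 1, 3, 0, 2 — all 5 distinct ✓
Every symbol of L1 meets every symbol of L2 exactly once, so all 25 pairs are distinct (25 of 25).
Conclusion: YES.

YES


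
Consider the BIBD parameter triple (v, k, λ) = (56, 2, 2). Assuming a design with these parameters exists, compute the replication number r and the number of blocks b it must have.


Any 2-(v, k, λ) BIBD satisfies two necessary conditions:
  (i)  Each point sits in r blocks, and counting incidences through any fixed point gives r(k − 1) = λ(v − 1), so r = λ(v − 1)/(k − 1).
  (ii) Total incidences bk = vr, so b = vr/k.
Step 1: r = λ(v − 1)/(k − 1) = 2·(56 − 1)/(2 − 1) = 2·55/1 = 110/1 = 110.
Step 2: b = vr/k = 56·110/2 = 6160/2 = 3080.
Check integrality: r = 110 ∈ Z ✓, b = 3080 ∈ Z ✓.
(These identities are necessary conditions: they determine r and b for any design with these parameters, but do not by themselves prove that one exists.)

r = 110, b = 3080.


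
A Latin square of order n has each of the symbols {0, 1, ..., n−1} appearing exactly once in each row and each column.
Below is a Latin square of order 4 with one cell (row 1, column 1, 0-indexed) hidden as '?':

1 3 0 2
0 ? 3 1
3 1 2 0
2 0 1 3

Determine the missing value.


Row 1 contains symbols [0, 1, 3] — missing [2].
Column 1 contains symbols [0, 1, 3] — missing [2].
The missing symbol must appear in both missing sets; intersection = [2].
Therefore the hidden value is 2.

Missing value = 2.


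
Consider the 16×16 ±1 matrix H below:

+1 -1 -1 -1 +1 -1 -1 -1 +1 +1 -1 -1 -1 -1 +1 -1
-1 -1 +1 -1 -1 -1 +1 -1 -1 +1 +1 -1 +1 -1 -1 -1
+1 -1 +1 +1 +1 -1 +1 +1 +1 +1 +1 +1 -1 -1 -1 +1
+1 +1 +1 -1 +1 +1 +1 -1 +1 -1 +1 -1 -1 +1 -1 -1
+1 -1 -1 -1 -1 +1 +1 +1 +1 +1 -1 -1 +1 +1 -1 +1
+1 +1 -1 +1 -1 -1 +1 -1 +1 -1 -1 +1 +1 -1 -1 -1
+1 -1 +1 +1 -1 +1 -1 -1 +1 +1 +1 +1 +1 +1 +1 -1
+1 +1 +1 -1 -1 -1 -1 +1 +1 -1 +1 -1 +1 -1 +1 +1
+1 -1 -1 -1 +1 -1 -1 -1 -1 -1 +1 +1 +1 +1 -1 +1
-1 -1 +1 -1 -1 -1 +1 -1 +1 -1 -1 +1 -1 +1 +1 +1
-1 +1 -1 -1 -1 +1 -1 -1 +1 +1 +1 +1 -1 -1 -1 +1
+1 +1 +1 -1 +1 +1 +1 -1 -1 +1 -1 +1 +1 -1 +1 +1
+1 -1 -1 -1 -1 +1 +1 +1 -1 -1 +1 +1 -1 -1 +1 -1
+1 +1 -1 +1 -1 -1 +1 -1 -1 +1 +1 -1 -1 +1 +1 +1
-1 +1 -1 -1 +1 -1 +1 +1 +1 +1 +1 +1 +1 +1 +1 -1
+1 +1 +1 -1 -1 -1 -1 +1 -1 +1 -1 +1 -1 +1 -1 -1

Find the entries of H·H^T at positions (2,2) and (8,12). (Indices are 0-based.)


Row 2 of H: [1, -1, 1, 1, 1, -1, 1, 1, 1, 1, 1, 1, -1, -1, -1, 1].
Row 8 of H: [1, -1, -1, -1, 1, -1, -1, -1, -1, -1, 1, 1, 1, 1, -1, 1].
Row 12 of H: [1, -1, -1, -1, -1, 1, 1, 1, -1, -1, 1, 1, -1, -1, 1, -1].
(H·H^T)[2][2] = Σ_j H[2][j]·H[2][j] = (1)² + (-1)² + (1)² + (1)² + (1)² + (-1)² + (1)² + (1)² + (1)² + (1)² + (1)² + (1)² + (-1)² + (-1)² + (-1)² + (1)² = 1 + 1 + 1 + 1 + 1 + 1 + 1 + 1 + 1 + 1 + 1 + 1 + 1 + 1 + 1 + 1 = 16.
(H·H^T)[8][12] = Σ_j H[8][j]·H[12][j] = (1)·(1) + (-1)·(-1) + (-1)·(-1) + (-1)·(-1) + (1)·(-1) + (-1)·(1) + (-1)·(1) + (-1)·(1) + (-1)·(-1) + (-1)·(-1) + (1)·(1) + (1)·(1) + (1)·(-1) + (1)·(-1) + (-1)·(1) + (1)·(-1) = 1 + 1 + 1 + 1 + -1 + -1 + -1 + -1 + 1 + 1 + 1 + 1 + -1 + -1 + -1 + -1 = 0.
So rows 8 and 12 are orthogonal; the diagonal entry equals n = 16.

(2,2) entry = 16; (8,12) entry = 0.


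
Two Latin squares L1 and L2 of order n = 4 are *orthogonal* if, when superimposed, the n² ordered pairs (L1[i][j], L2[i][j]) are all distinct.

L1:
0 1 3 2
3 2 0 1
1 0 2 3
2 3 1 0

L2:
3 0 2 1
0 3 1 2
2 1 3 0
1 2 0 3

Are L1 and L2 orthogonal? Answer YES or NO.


Form the n² = 16 superimposed pairs (L1[i][j], L2[i][j]), row by row (rows and columns indexed from 0):
row 0: (0,3) (1,0) (3,2) (2,1)
row 1: (3,0) (2,3) (0,1) (1,2)
row 2: (1,2) (0,1) (2,3) (3,0)
row 3: (2,1) (3,2) (1,0) (0,3)
Orthogonality requires all 16 pairs distinct.
But the pair (1,2) repeats: cell (1,3) has L1 = 1, L2 = 2, and cell (2,0) has L1 = 1, L2 = 2.
A repeated pair means some other pair never occurs (only 8 distinct pairs out of 16), so the squares are not orthogonal.
Conclusion: NO.

NO


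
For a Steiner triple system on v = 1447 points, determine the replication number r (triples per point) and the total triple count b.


An STS(v) is a 2-(v, 3, 1) BIBD: block size k = 3, λ = 1.
Replication: r(k − 1) = λ(v − 1) ⇒ r·2 = 1447 − 1 = 1446 ⇒ r = 723.
Block count: bk = vr ⇒ b·3 = 1447·723 = 1046181 ⇒ b = 348727.
(Check via b = v(v − 1)/6 = 1447·1446/6 = 2092362/6 = 348727.)

r = 723, b = 348727.


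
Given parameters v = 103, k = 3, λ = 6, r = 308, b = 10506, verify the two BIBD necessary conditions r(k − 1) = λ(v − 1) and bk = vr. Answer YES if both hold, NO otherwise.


Condition (i): r(k − 1) = 308·2 = 616; λ(v − 1) = 6·102 = 612. Match? NO.
Condition (ii): bk = 10506·3 = 31518; vr = 103·308 = 31724. Match? NO.
Both conditions hold? NO.

NO


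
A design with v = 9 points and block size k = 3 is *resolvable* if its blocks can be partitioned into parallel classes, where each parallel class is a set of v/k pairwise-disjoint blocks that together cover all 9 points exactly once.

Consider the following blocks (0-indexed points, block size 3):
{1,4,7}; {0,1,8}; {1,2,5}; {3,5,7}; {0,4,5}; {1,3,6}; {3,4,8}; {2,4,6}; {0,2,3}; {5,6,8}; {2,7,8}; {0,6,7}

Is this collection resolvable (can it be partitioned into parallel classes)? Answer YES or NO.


v = 9, block size k = 3, number of blocks = 12.
For resolvability, blocks must partition into parallel classes of size v/k = 3.
Total blocks must therefore be a multiple of 3: 12 = 3·4 + 0 ⇒ divisible ✓.
Greedy packing gives 4 candidate class(es). Each should be a full parallel class (size 3, covers all 9 points).
  Class 1 (3 blocks): {1,4,7}; {0,2,3}; {5,6,8}. Points covered: [0, 1, 2, 3, 4, 5, 6, 7, 8].
  Class 2 (3 blocks): {0,1,8}; {3,5,7}; {2,4,6}. Points covered: [0, 1, 2, 3, 4, 5, 6, 7, 8].
  Class 3 (3 blocks): {1,2,5}; {3,4,8}; {0,6,7}. Points covered: [0, 1, 2, 3, 4, 5, 6, 7, 8].
  Class 4 (3 blocks): {0,4,5}; {1,3,6}; {2,7,8}. Points covered: [0, 1, 2, 3, 4, 5, 6, 7, 8].
All classes full (size 3)? YES. All classes cover every point? YES.
Resolvable? YES.

YES


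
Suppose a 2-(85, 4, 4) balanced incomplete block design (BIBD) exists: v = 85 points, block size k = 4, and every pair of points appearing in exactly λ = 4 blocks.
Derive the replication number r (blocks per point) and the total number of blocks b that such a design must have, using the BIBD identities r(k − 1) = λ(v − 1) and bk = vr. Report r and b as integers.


Any 2-(v, k, λ) BIBD satisfies two necessary conditions:
  (i)  Each point sits in r blocks, and counting incidences through any fixed point gives r(k − 1) = λ(v − 1), so r = λ(v − 1)/(k − 1).
  (ii) Total incidences bk = vr, so b = vr/k.
Step 1: r = λ(v − 1)/(k − 1) = 4·(85 − 1)/(4 − 1) = 4·84/3 = 336/3 = 112.
Step 2: b = vr/k = 85·112/4 = 9520/4 = 2380.
Check integrality: r = 112 ∈ Z ✓, b = 2380 ∈ Z ✓.
(These identities are necessary conditions: they determine r and b for any design with these parameters, but do not by themselves prove that one exists.)

r = 112, b = 2380.


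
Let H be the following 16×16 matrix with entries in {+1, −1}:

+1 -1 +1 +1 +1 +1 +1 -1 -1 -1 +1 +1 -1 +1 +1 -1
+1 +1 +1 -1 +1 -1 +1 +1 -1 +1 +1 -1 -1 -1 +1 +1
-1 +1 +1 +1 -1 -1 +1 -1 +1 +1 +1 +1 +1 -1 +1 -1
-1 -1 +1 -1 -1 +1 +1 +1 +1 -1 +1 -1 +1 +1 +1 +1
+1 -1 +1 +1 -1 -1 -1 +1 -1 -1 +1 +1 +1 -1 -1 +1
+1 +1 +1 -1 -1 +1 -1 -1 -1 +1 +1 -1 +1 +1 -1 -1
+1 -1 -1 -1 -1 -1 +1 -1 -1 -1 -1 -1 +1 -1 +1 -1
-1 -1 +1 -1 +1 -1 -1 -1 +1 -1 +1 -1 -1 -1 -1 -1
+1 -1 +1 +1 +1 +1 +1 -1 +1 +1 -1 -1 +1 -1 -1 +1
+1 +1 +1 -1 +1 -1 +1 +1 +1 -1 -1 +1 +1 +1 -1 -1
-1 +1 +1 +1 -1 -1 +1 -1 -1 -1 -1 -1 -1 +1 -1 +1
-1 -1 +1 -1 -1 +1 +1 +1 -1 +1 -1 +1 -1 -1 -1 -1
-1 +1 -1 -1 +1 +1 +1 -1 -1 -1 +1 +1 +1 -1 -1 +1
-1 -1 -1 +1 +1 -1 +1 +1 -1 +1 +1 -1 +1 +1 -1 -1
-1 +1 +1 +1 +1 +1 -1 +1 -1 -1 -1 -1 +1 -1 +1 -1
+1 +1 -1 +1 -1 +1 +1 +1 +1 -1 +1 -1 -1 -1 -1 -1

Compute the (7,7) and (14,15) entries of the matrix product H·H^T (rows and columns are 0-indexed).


Row 7 of H: [-1, -1, 1, -1, 1, -1, -1, -1, 1, -1, 1, -1, -1, -1, -1, -1].
Row 14 of H: [-1, 1, 1, 1, 1, 1, -1, 1, -1, -1, -1, -1, 1, -1, 1, -1].
Row 15 of H: [1, 1, -1, 1, -1, 1, 1, 1, 1, -1, 1, -1, -1, -1, -1, -1].
(H·H^T)[7][7] = Σ_j H[7][j]·H[7][j] = (-1)² + (-1)² + (1)² + (-1)² + (1)² + (-1)² + (-1)² + (-1)² + (1)² + (-1)² + (1)² + (-1)² + (-1)² + (-1)² + (-1)² + (-1)² = 1 + 1 + 1 + 1 + 1 + 1 + 1 + 1 + 1 + 1 + 1 + 1 + 1 + 1 + 1 + 1 = 16.
(H·H^T)[14][15] = Σ_j H[14][j]·H[15][j] = (-1)·(1) + (1)·(1) + (1)·(-1) + (1)·(1) + (1)·(-1) + (1)·(1) + (-1)·(1) + (1)·(1) + (-1)·(1) + (-1)·(-1) + (-1)·(1) + (-1)·(-1) + (1)·(-1) + (-1)·(-1) + (1)·(-1) + (-1)·(-1) = -1 + 1 + -1 + 1 + -1 + 1 + -1 + 1 + -1 + 1 + -1 + 1 + -1 + 1 + -1 + 1 = 0.
So rows 14 and 15 are orthogonal; the diagonal entry equals n = 16.

(7,7) entry = 16; (14,15) entry = 0.


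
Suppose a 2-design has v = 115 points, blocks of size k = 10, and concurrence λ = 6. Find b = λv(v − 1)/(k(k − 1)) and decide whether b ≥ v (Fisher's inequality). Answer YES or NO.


r = λ(v − 1)/(k − 1) = 6·114/9 = 76.
b = vr/k = 115·76/10 = 874.
Fisher's inequality: b ≥ v ⇔ 874 ≥ 115? YES.

YES


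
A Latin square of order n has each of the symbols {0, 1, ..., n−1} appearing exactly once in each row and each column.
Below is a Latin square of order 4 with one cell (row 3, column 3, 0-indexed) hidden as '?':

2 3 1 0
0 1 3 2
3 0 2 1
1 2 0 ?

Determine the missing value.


Row 3 contains symbols [0, 1, 2] — missing [3].
Column 3 contains symbols [0, 1, 2] — missing [3].
The missing symbol must appear in both missing sets; intersection = [3].
Therefore the hidden value is 3.

Missing value = 3.


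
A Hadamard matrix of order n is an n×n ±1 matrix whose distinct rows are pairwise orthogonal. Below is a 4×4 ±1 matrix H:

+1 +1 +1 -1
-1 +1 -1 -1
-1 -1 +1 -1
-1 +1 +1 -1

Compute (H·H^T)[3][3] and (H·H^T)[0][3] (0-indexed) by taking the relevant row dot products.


Row 0 of H: [1, 1, 1, -1].
Row 3 of H: [-1, 1, 1, -1].
(H·H^T)[3][3] = Σ_j H[3][j]·H[3][j] = (-1)² + (1)² + (1)² + (-1)² = 1 + 1 + 1 + 1 = 4.
(H·H^T)[0][3] = Σ_j H[0][j]·H[3][j] = (1)·(-1) + (1)·(1) + (1)·(1) + (-1)·(-1) = -1 + 1 + 1 + 1 = 2.
Rows 0 and 3 are not orthogonal (dot product = 2 ≠ 0), so H is not a Hadamard matrix.

(3,3) entry = 4; (0,3) entry = 2.


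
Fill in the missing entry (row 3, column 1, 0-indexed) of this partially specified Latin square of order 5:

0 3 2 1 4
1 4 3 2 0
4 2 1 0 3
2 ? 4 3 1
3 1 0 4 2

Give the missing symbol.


Row 3 contains symbols [1, 2, 3, 4] — missing [0].
Column 1 contains symbols [1, 2, 3, 4] — missing [0].
The missing symbol must appear in both missing sets; intersection = [0].
Therefore the hidden value is 0.

Missing value = 0.


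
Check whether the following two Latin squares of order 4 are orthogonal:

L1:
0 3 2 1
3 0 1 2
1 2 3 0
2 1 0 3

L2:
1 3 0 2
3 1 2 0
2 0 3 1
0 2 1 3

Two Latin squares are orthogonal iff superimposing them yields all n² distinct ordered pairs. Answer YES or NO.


Form the n² = 16 superimposed pairs (L1[i][j], L2[i][j]), row by row (rows and columns indexed from 0):
row 0: (0,1) (3,3) (2,0) (1,2)
row 1: (3,3) (0,1) (1,2) (2,0)
row 2: (1,2) (2,0) (3,3) (0,1)
row 3: (2,0) (1,2) (0,1) (3,3)
Orthogonality requires all 16 pairs distinct.
But the pair (3,3) repeats: cell (0,1) has L1 = 3, L2 = 3, and cell (1,0) has L1 = 3, L2 = 3.
A repeated pair means some other pair never occurs (only 4 distinct pairs out of 16), so the squares are not orthogonal.
Conclusion: NO.

NO


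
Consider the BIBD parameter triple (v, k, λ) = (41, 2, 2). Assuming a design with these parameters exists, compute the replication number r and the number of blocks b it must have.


Any 2-(v, k, λ) BIBD satisfies two necessary conditions:
  (i)  Each point sits in r blocks, and counting incidences through any fixed point gives r(k − 1) = λ(v − 1), so r = λ(v − 1)/(k − 1).
  (ii) Total incidences bk = vr, so b = vr/k.
Step 1: r = λ(v − 1)/(k − 1) = 2·(41 − 1)/(2 − 1) = 2·40/1 = 80/1 = 80.
Step 2: b = vr/k = 41·80/2 = 3280/2 = 1640.
Check integrality: r = 80 ∈ Z ✓, b = 1640 ∈ Z ✓.
(These identities are necessary conditions: they determine r and b for any design with these parameters, but do not by themselves prove that one exists.)

r = 80, b = 1640.


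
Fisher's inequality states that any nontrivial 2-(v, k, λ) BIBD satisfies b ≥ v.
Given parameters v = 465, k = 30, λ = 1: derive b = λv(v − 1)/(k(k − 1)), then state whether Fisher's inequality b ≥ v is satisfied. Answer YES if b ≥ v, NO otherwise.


b = λv(v − 1)/(k(k − 1)) = 1·465·464/(30·29) = 215760/870 = 248.
Compare with v = 465: b < v, so Fisher's inequality fails.

NO


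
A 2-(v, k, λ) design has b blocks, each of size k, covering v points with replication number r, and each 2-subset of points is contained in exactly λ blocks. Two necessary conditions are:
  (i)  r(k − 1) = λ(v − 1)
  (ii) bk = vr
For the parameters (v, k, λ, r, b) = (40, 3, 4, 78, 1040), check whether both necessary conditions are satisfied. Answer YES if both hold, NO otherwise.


Condition (i): r(k − 1) = 78·2 = 156; λ(v − 1) = 4·39 = 156. Match? YES.
Condition (ii): bk = 1040·3 = 3120; vr = 40·78 = 3120. Match? YES.
Both conditions hold? YES.

YES


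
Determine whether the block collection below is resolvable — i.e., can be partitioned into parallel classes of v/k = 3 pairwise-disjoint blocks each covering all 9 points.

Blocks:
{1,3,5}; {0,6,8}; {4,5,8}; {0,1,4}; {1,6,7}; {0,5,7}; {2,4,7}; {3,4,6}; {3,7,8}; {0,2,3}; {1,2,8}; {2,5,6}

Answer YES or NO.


v = 9, block size k = 3, number of blocks = 12.
For resolvability, blocks must partition into parallel classes of size v/k = 3.
Total blocks must therefore be a multiple of 3: 12 = 3·4 + 0 ⇒ divisible ✓.
Greedy packing gives 4 candidate class(es). Each should be a full parallel class (size 3, covers all 9 points).
  Class 1 (3 blocks): {1,3,5}; {0,6,8}; {2,4,7}. Points covered: [0, 1, 2, 3, 4, 5, 6, 7, 8].
  Class 2 (3 blocks): {4,5,8}; {1,6,7}; {0,2,3}. Points covered: [0, 1, 2, 3, 4, 5, 6, 7, 8].
  Class 3 (3 blocks): {0,1,4}; {3,7,8}; {2,5,6}. Points covered: [0, 1, 2, 3, 4, 5, 6, 7, 8].
  Class 4 (3 blocks): {0,5,7}; {3,4,6}; {1,2,8}. Points covered: [0, 1, 2, 3, 4, 5, 6, 7, 8].
All classes full (size 3)? YES. All classes cover every point? YES.
Resolvable? YES.

YES


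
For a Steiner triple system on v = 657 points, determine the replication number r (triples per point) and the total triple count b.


An STS(v) is a 2-(v, 3, 1) BIBD: block size k = 3, λ = 1.
Replication: r(k − 1) = λ(v − 1) ⇒ r·2 = 657 − 1 = 656 ⇒ r = 328.
Block count: b = v(v − 1)/6 = 657·656/6 = 430992/6 = 71832.

r = 328, b = 71832.


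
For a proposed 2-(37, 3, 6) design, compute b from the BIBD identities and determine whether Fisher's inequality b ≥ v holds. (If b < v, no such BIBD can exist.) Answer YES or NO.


r = λ(v − 1)/(k − 1) = 6·36/2 = 108.
b = vr/k = 37·108/3 = 1332.
Fisher's inequality: b ≥ v ⇔ 1332 ≥ 37? YES.

YES


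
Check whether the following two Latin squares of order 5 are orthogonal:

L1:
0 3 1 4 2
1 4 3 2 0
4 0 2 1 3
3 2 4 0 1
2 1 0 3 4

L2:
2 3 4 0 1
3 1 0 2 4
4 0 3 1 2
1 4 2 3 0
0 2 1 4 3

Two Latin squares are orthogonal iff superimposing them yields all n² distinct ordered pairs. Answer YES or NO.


Form the n² = 25 superimposed pairs (L1[i][j], L2[i][j]), row by row (rows and columns indexed from 0):
row 0: (0,2) (3,3) (1,4) (4,0) (2,1)
row 1: (1,3) (4,1) (3,0) (2,2) (0,4)
row 2: (4,4) (0,0) (2,3) (1,1) (3,2)
row 3: (3,1) (2,4) (4,2) (0,3) (1,0)
row 4: (2,0) (1,2) (0,1) (3,4) (4,3)
Orthogonality requires all 25 pairs distinct.
Check by first coordinate: for each symbol s of L1, list the L2 entries in the n cells where L1 = s; they must all differ.
  L1 = 0: L2 entries (in reading order) 2, 4, 0, 3, 1 — all 5 distinct ✓
  L1 = 1: L2 entries (in reading order) 4, 3, 1, 0, 2 — all 5 distinct ✓
  L1 = 2: L2 entries (in reading order) 1, 2, 3, 4, 0 — all 5 distinct ✓
  L1 = 3: L2 entries (in reading order) 3, 0, 2, 1, 4 — all 5 distinct ✓
  L1 = 4: L2 entries (in reading order) 0, 1, 4, 2, 3 — all 5 distinct ✓
Every symbol of L1 meets every symbol of L2 exactly once, so all 25 pairs are distinct (25 of 25).
Conclusion: YES.

YES


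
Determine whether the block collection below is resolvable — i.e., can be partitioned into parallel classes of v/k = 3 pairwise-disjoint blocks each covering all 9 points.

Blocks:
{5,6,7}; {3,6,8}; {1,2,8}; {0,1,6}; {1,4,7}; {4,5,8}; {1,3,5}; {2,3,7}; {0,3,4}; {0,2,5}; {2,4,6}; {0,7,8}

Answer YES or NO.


v = 9, block size k = 3, number of blocks = 12.
For resolvability, blocks must partition into parallel classes of size v/k = 3.
Total blocks must therefore be a multiple of 3: 12 = 3·4 + 0 ⇒ divisible ✓.
Greedy packing gives 4 candidate class(es). Each should be a full parallel class (size 3, covers all 9 points).
  Class 1 (3 blocks): {5,6,7}; {1,2,8}; {0,3,4}. Points covered: [0, 1, 2, 3, 4, 5, 6, 7, 8].
  Class 2 (3 blocks): {3,6,8}; {1,4,7}; {0,2,5}. Points covered: [0, 1, 2, 3, 4, 5, 6, 7, 8].
  Class 3 (3 blocks): {0,1,6}; {4,5,8}; {2,3,7}. Points covered: [0, 1, 2, 3, 4, 5, 6, 7, 8].
  Class 4 (3 blocks): {1,3,5}; {2,4,6}; {0,7,8}. Points covered: [0, 1, 2, 3, 4, 5, 6, 7, 8].
All classes full (size 3)? YES. All classes cover every point? YES.
Resolvable? YES.

YES


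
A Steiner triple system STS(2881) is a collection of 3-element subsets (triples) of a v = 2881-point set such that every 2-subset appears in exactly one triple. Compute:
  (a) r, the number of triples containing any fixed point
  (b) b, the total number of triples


An STS(v) is a 2-(v, 3, 1) BIBD: block size k = 3, λ = 1.
Replication: r(k − 1) = λ(v − 1) ⇒ r·2 = 2881 − 1 = 2880 ⇒ r = 1440.
Block count: bk = vr ⇒ b·3 = 2881·1440 = 4148640 ⇒ b = 1382880.

r = 1440, b = 1382880.


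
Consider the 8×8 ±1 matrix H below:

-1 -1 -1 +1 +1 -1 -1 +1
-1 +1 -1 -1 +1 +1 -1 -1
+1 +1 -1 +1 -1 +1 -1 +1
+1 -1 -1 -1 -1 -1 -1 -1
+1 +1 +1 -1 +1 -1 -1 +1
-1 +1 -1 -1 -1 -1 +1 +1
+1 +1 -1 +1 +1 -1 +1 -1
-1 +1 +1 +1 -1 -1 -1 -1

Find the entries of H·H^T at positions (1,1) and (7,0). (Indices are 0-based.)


Row 0 of H: [-1, -1, -1, 1, 1, -1, -1, 1].
Row 1 of H: [-1, 1, -1, -1, 1, 1, -1, -1].
Row 7 of H: [-1, 1, 1, 1, -1, -1, -1, -1].
(H·H^T)[1][1] = Σ_j H[1][j]·H[1][j] = (-1)² + (1)² + (-1)² + (-1)² + (1)² + (1)² + (-1)² + (-1)² = 1 + 1 + 1 + 1 + 1 + 1 + 1 + 1 = 8.
(H·H^T)[7][0] = Σ_j H[7][j]·H[0][j] = (-1)·(-1) + (1)·(-1) + (1)·(-1) + (1)·(1) + (-1)·(1) + (-1)·(-1) + (-1)·(-1) + (-1)·(1) = 1 + -1 + -1 + 1 + -1 + 1 + 1 + -1 = 0.
So rows 7 and 0 are orthogonal; the diagonal entry equals n = 8.

(1,1) entry = 8; (7,0) entry = 0.


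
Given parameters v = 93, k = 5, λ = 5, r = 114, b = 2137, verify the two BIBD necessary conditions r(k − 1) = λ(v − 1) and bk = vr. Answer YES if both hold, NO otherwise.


Condition (i): r(k − 1) = 114·4 = 456; λ(v − 1) = 5·92 = 460. Match? NO.
Condition (ii): bk = 2137·5 = 10685; vr = 93·114 = 10602. Match? NO.
Both conditions hold? NO.

NO


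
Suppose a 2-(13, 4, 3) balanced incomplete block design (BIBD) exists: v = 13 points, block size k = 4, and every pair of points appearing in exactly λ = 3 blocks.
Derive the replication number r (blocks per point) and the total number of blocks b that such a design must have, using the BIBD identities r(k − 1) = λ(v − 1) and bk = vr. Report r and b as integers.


Any 2-(v, k, λ) BIBD satisfies two necessary conditions:
  (i)  Each point sits in r blocks, and counting incidences through any fixed point gives r(k − 1) = λ(v − 1), so r = λ(v − 1)/(k − 1).
  (ii) Total incidences bk = vr, so b = vr/k.
Step 1: r = λ(v − 1)/(k − 1) = 3·(13 − 1)/(4 − 1) = 3·12/3 = 36/3 = 12.
Step 2: b = vr/k = 13·12/4 = 156/4 = 39.
Check integrality: r = 12 ∈ Z ✓, b = 39 ∈ Z ✓.
(These identities are necessary conditions: they determine r and b for any design with these parameters, but do not by themselves prove that one exists.)

r = 12, b = 39.


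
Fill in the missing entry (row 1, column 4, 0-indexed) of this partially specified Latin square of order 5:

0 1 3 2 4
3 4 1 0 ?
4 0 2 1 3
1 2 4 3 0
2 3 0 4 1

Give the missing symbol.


Row 1 contains symbols [0, 1, 3, 4] — missing [2].
Column 4 contains symbols [0, 1, 3, 4] — missing [2].
The missing symbol must appear in both missing sets; intersection = [2].
Therefore the hidden value is 2.

Missing value = 2.


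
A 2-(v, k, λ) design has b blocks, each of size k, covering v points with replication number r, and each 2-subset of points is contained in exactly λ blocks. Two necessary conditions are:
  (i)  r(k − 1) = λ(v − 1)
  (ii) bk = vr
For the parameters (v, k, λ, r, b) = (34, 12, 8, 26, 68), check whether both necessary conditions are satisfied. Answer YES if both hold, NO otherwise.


Condition (i): r(k − 1) = 26·11 = 286; λ(v − 1) = 8·33 = 264. Match? NO.
Condition (ii): bk = 68·12 = 816; vr = 34·26 = 884. Match? NO.
Both conditions hold? NO.

NO


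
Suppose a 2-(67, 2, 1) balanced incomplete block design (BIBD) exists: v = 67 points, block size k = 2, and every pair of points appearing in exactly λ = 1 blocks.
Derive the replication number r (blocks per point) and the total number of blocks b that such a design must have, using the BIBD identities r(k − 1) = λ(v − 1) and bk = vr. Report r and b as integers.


Any 2-(v, k, λ) BIBD satisfies two necessary conditions:
  (i)  Each point sits in r blocks, and counting incidences through any fixed point gives r(k − 1) = λ(v − 1), so r = λ(v − 1)/(k − 1).
  (ii) Total incidences bk = vr, so b = vr/k.
Step 1: r = λ(v − 1)/(k − 1) = 1·(67 − 1)/(2 − 1) = 1·66/1 = 66/1 = 66.
Step 2: b = vr/k = 67·66/2 = 4422/2 = 2211.
Check integrality: r = 66 ∈ Z ✓, b = 2211 ∈ Z ✓.
(These identities are necessary conditions: they determine r and b for any design with these parameters, but do not by themselves prove that one exists.)

r = 66, b = 2211.


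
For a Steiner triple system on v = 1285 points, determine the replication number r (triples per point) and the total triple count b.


An STS(v) is a 2-(v, 3, 1) BIBD: block size k = 3, λ = 1.
Replication: r(k − 1) = λ(v − 1) ⇒ r·2 = 1285 − 1 = 1284 ⇒ r = 642.
Block count: b = v(v − 1)/6 = 1285·1284/6 = 1649940/6 = 274990.

r = 642, b = 274990.


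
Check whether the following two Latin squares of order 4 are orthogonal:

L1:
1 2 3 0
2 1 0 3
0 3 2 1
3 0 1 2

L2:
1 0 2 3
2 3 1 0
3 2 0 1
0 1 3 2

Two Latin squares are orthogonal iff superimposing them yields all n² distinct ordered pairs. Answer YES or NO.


Form the n² = 16 superimposed pairs (L1[i][j], L2[i][j]), row by row (rows and columns indexed from 0):
row 0: (1,1) (2,0) (3,2) (0,3)
row 1: (2,2) (1,3) (0,1) (3,0)
row 2: (0,3) (3,2) (2,0) (1,1)
row 3: (3,0) (0,1) (1,3) (2,2)
Orthogonality requires all 16 pairs distinct.
But the pair (0,3) repeats: cell (0,3) has L1 = 0, L2 = 3, and cell (2,0) has L1 = 0, L2 = 3.
A repeated pair means some other pair never occurs (only 8 distinct pairs out of 16), so the squares are not orthogonal.
Conclusion: NO.

NO


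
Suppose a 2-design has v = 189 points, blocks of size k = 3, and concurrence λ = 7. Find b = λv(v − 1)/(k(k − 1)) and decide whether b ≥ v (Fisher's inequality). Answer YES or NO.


r = λ(v − 1)/(k − 1) = 7·188/2 = 658.
b = vr/k = 189·658/3 = 41454.
Fisher's inequality: b ≥ v ⇔ 41454 ≥ 189? YES.

YES


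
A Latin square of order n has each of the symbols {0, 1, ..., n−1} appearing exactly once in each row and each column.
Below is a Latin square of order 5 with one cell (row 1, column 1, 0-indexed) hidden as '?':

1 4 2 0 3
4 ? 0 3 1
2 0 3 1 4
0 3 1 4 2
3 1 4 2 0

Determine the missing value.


Row 1 contains symbols [0, 1, 3, 4] — missing [2].
Column 1 contains symbols [0, 1, 3, 4] — missing [2].
The missing symbol must appear in both missing sets; intersection = [2].
Therefore the hidden value is 2.

Missing value = 2.


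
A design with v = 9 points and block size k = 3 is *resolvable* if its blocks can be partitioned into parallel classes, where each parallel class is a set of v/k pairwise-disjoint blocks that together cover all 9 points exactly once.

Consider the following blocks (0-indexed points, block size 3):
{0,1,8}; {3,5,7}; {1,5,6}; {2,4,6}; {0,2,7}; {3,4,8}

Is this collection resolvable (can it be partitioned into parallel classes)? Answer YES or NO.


v = 9, block size k = 3, number of blocks = 6.
For resolvability, blocks must partition into parallel classes of size v/k = 3.
Total blocks must therefore be a multiple of 3: 6 = 3·2 + 0 ⇒ divisible ✓.
Greedy packing gives 2 candidate class(es). Each should be a full parallel class (size 3, covers all 9 points).
  Class 1 (3 blocks): {0,1,8}; {3,5,7}; {2,4,6}. Points covered: [0, 1, 2, 3, 4, 5, 6, 7, 8].
  Class 2 (3 blocks): {1,5,6}; {0,2,7}; {3,4,8}. Points covered: [0, 1, 2, 3, 4, 5, 6, 7, 8].
All classes full (size 3)? YES. All classes cover every point? YES.
Resolvable? YES.

YES


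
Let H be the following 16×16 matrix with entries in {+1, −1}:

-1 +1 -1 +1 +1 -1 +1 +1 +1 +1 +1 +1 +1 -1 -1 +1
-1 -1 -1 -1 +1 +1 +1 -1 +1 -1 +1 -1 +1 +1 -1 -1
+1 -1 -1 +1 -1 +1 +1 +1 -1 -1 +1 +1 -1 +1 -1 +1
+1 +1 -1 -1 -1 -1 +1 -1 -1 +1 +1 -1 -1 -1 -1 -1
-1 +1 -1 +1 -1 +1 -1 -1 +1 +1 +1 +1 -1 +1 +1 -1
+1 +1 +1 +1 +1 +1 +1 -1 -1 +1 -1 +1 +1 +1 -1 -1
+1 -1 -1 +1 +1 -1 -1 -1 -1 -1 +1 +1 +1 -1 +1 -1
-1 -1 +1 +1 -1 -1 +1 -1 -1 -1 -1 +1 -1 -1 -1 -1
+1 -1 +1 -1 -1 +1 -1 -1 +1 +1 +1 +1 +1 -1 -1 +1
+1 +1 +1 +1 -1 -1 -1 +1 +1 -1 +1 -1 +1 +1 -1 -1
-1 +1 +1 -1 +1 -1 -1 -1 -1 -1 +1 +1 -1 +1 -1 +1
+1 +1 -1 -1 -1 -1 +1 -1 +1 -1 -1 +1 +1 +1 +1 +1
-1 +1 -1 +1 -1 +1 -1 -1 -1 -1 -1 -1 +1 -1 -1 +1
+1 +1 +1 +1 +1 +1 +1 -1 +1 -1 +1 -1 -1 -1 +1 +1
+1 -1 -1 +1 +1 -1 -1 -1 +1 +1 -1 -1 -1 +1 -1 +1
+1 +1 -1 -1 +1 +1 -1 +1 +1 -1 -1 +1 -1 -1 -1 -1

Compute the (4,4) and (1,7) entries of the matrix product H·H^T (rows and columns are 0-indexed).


Row 1 of H: [-1, -1, -1, -1, 1, 1, 1, -1, 1, -1, 1, -1, 1, 1, -1, -1].
Row 4 of H: [-1, 1, -1, 1, -1, 1, -1, -1, 1, 1, 1, 1, -1, 1, 1, -1].
Row 7 of H: [-1, -1, 1, 1, -1, -1, 1, -1, -1, -1, -1, 1, -1, -1, -1, -1].
(H·H^T)[4][4] = Σ_j H[4][j]·H[4][j] = (-1)² + (1)² + (-1)² + (1)² + (-1)² + (1)² + (-1)² + (-1)² + (1)² + (1)² + (1)² + (1)² + (-1)² + (1)² + (1)² + (-1)² = 1 + 1 + 1 + 1 + 1 + 1 + 1 + 1 + 1 + 1 + 1 + 1 + 1 + 1 + 1 + 1 = 16.
(H·H^T)[1][7] = Σ_j H[1][j]·H[7][j] = (-1)·(-1) + (-1)·(-1) + (-1)·(1) + (-1)·(1) + (1)·(-1) + (1)·(-1) + (1)·(1) + (-1)·(-1) + (1)·(-1) + (-1)·(-1) + (1)·(-1) + (-1)·(1) + (1)·(-1) + (1)·(-1) + (-1)·(-1) + (-1)·(-1) = 1 + 1 + -1 + -1 + -1 + -1 + 1 + 1 + -1 + 1 + -1 + -1 + -1 + -1 + 1 + 1 = -2.
Rows 1 and 7 are not orthogonal (dot product = -2 ≠ 0), so H is not a Hadamard matrix.

(4,4) entry = 16; (1,7) entry = -2.


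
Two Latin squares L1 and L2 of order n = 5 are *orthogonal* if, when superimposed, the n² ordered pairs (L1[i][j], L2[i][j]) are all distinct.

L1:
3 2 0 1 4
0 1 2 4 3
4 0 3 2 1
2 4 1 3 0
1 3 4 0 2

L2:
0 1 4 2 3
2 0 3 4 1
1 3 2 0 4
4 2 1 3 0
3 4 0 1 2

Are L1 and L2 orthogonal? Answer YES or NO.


Form the n² = 25 superimposed pairs (L1[i][j], L2[i][j]), row by row (rows and columns indexed from 0):
row 0: (3,0) (2,1) (0,4) (1,2) (4,3)
row 1: (0,2) (1,0) (2,3) (4,4) (3,1)
row 2: (4,1) (0,3) (3,2) (2,0) (1,4)
row 3: (2,4) (4,2) (1,1) (3,3) (0,0)
row 4: (1,3) (3,4) (4,0) (0,1) (2,2)
Orthogonality requires all 25 pairs distinct.
Check by first coordinate: for each symbol s of L1, list the L2 entries in the n cells where L1 = s; they must all differ.
  L1 = 0: L2 entries (in reading order) 4, 2, 3, 0, 1 — all 5 distinct ✓
  L1 = 1: L2 entries (in reading order) 2, 0, 4, 1, 3 — all 5 distinct ✓
  L1 = 2: L2 entries (in reading order) 1, 3, 0, 4, 2 — all 5 distinct ✓
  L1 = 3: L2 entries (in reading order) 0, 1, 2, 3, 4 — all 5 distinct ✓
  L1 = 4: L2 entries (in reading order) 3, 4, 1, 2, 0 — all 5 distinct ✓
Every symbol of L1 meets every symbol of L2 exactly once, so all 25 pairs are distinct (25 of 25).
Conclusion: YES.

YES


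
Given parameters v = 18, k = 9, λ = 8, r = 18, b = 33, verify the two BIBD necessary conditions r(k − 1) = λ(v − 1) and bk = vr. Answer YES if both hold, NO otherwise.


Condition (i): r(k − 1) = 18·8 = 144; λ(v − 1) = 8·17 = 136. Match? NO.
Condition (ii): bk = 33·9 = 297; vr = 18·18 = 324. Match? NO.
Both conditions hold? NO.

NO


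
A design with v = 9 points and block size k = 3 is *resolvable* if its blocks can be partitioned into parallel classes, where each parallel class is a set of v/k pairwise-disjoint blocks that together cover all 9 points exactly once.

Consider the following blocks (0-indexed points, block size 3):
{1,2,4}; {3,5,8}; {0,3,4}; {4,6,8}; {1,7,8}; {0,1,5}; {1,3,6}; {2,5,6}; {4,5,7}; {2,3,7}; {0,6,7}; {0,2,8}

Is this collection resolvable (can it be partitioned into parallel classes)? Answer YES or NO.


v = 9, block size k = 3, number of blocks = 12.
For resolvability, blocks must partition into parallel classes of size v/k = 3.
Total blocks must therefore be a multiple of 3: 12 = 3·4 + 0 ⇒ divisible ✓.
Greedy packing gives 4 candidate class(es). Each should be a full parallel class (size 3, covers all 9 points).
  Class 1 (3 blocks): {1,2,4}; {3,5,8}; {0,6,7}. Points covered: [0, 1, 2, 3, 4, 5, 6, 7, 8].
  Class 2 (3 blocks): {0,3,4}; {1,7,8}; {2,5,6}. Points covered: [0, 1, 2, 3, 4, 5, 6, 7, 8].
  Class 3 (3 blocks): {4,6,8}; {0,1,5}; {2,3,7}. Points covered: [0, 1, 2, 3, 4, 5, 6, 7, 8].
  Class 4 (3 blocks): {1,3,6}; {4,5,7}; {0,2,8}. Points covered: [0, 1, 2, 3, 4, 5, 6, 7, 8].
All classes full (size 3)? YES. All classes cover every point? YES.
Resolvable? YES.

YES


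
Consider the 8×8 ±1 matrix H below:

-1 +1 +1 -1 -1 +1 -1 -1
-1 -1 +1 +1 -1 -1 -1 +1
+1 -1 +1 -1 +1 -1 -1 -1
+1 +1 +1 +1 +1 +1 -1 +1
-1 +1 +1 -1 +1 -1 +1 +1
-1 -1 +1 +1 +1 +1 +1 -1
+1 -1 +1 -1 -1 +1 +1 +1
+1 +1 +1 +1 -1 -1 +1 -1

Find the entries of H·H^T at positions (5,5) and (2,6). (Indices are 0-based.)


Row 2 of H: [1, -1, 1, -1, 1, -1, -1, -1].
Row 5 of H: [-1, -1, 1, 1, 1, 1, 1, -1].
Row 6 of H: [1, -1, 1, -1, -1, 1, 1, 1].
(H·H^T)[5][5] = Σ_j H[5][j]·H[5][j] = (-1)² + (-1)² + (1)² + (1)² + (1)² + (1)² + (1)² + (-1)² = 1 + 1 + 1 + 1 + 1 + 1 + 1 + 1 = 8.
(H·H^T)[2][6] = Σ_j H[2][j]·H[6][j] = (1)·(1) + (-1)·(-1) + (1)·(1) + (-1)·(-1) + (1)·(-1) + (-1)·(1) + (-1)·(1) + (-1)·(1) = 1 + 1 + 1 + 1 + -1 + -1 + -1 + -1 = 0.
So rows 2 and 6 are orthogonal; the diagonal entry equals n = 8.

(5,5) entry = 8; (2,6) entry = 0.


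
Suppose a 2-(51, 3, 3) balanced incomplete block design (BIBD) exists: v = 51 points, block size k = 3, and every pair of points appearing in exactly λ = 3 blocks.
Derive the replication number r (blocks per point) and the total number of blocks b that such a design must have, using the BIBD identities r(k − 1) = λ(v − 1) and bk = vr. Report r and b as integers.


Any 2-(v, k, λ) BIBD satisfies two necessary conditions:
  (i)  Each point sits in r blocks, and counting incidences through any fixed point gives r(k − 1) = λ(v − 1), so r = λ(v − 1)/(k − 1).
  (ii) Total incidences bk = vr, so b = vr/k.
Step 1: r = λ(v − 1)/(k − 1) = 3·(51 − 1)/(3 − 1) = 3·50/2 = 150/2 = 75.
Step 2: b = vr/k = 51·75/3 = 3825/3 = 1275.
Check integrality: r = 75 ∈ Z ✓, b = 1275 ∈ Z ✓.
(These identities are necessary conditions: they determine r and b for any design with these parameters, but do not by themselves prove that one exists.)

r = 75, b = 1275.


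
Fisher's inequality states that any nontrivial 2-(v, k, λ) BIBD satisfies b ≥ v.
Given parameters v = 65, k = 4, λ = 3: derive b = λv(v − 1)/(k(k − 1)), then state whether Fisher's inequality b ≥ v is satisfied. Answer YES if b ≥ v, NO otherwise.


b = λv(v − 1)/(k(k − 1)) = 3·65·64/(4·3) = 12480/12 = 1040.
Compare with v = 65: b ≥ v, so Fisher's inequality holds.

YES


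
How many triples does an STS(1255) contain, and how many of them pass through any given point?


An STS(v) is a 2-(v, 3, 1) BIBD: block size k = 3, λ = 1.
Replication: r(k − 1) = λ(v − 1) ⇒ r·2 = 1255 − 1 = 1254 ⇒ r = 627.
Block count: b = v(v − 1)/6 = 1255·1254/6 = 1573770/6 = 262295.
(Check via bk = vr: 262295·3 = 786885 = 1255·627 = 786885 ✓.)

r = 627, b = 262295.


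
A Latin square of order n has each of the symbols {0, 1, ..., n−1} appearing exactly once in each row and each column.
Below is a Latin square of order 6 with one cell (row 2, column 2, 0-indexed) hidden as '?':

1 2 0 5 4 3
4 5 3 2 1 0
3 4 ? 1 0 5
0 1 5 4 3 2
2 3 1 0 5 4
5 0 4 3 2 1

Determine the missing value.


Row 2 contains symbols [0, 1, 3, 4, 5] — missing [2].
Column 2 contains symbols [0, 1, 3, 4, 5] — missing [2].
The missing symbol must appear in both missing sets; intersection = [2].
Therefore the hidden value is 2.

Missing value = 2.


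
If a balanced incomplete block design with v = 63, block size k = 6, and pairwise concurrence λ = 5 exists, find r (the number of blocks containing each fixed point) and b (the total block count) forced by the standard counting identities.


Any 2-(v, k, λ) BIBD satisfies two necessary conditions:
  (i)  Each point sits in r blocks, and counting incidences through any fixed point gives r(k − 1) = λ(v − 1), so r = λ(v − 1)/(k − 1).
  (ii) Total incidences bk = vr, so b = vr/k.
Step 1: r = λ(v − 1)/(k − 1) = 5·(63 − 1)/(6 − 1) = 5·62/5 = 310/5 = 62.
Step 2: b = vr/k = 63·62/6 = 3906/6 = 651.
Check integrality: r = 62 ∈ Z ✓, b = 651 ∈ Z ✓.
(These identities are necessary conditions: they determine r and b for any design with these parameters, but do not by themselves prove that one exists.)

r = 62, b = 651.


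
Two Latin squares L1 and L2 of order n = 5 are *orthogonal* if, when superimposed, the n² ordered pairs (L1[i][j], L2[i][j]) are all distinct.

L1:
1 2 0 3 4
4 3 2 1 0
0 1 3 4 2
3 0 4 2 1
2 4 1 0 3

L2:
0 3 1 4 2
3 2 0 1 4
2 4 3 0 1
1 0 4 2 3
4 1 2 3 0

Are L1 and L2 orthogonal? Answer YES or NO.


Form the n² = 25 superimposed pairs (L1[i][j], L2[i][j]), row by row (rows and columns indexed from 0):
row 0: (1,0) (2,3) (0,1) (3,4) (4,2)
row 1: (4,3) (3,2) (2,0) (1,1) (0,4)
row 2: (0,2) (1,4) (3,3) (4,0) (2,1)
row 3: (3,1) (0,0) (4,4) (2,2) (1,3)
row 4: (2,4) (4,1) (1,2) (0,3) (3,0)
Orthogonality requires all 25 pairs distinct.
Check by first coordinate: for each symbol s of L1, list the L2 entries in the n cells where L1 = s; they must all differ.
  L1 = 0: L2 entries (in reading order) 1, 4, 2, 0, 3 — all 5 distinct ✓
  L1 = 1: L2 entries (in reading order) 0, 1, 4, 3, 2 — all 5 distinct ✓
  L1 = 2: L2 entries (in reading order) 3, 0, 1, 2, 4 — all 5 distinct ✓
  L1 = 3: L2 entries (in reading order) 4, 2, 3, 1, 0 — all 5 distinct ✓
  L1 = 4: L2 entries (in reading order) 2, 3, 0, 4, 1 — all 5 distinct ✓
Every symbol of L1 meets every symbol of L2 exactly once, so all 25 pairs are distinct (25 of 25).
Conclusion: YES.

YES


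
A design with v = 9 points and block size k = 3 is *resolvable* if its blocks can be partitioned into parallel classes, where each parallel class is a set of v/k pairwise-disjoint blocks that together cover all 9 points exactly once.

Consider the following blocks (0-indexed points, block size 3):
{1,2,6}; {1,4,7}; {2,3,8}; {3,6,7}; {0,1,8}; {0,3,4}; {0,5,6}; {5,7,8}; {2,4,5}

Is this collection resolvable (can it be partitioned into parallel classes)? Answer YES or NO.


v = 9, block size k = 3, number of blocks = 9.
For resolvability, blocks must partition into parallel classes of size v/k = 3.
Total blocks must therefore be a multiple of 3: 9 = 3·3 + 0 ⇒ divisible ✓.
Greedy packing gives 3 candidate class(es). Each should be a full parallel class (size 3, covers all 9 points).
  Class 1 (3 blocks): {1,2,6}; {0,3,4}; {5,7,8}. Points covered: [0, 1, 2, 3, 4, 5, 6, 7, 8].
  Class 2 (3 blocks): {1,4,7}; {2,3,8}; {0,5,6}. Points covered: [0, 1, 2, 3, 4, 5, 6, 7, 8].
  Class 3 (3 blocks): {3,6,7}; {0,1,8}; {2,4,5}. Points covered: [0, 1, 2, 3, 4, 5, 6, 7, 8].
All classes full (size 3)? YES. All classes cover every point? YES.
Resolvable? YES.

YES


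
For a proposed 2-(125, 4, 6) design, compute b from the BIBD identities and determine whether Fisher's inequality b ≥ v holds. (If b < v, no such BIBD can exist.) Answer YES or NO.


r = λ(v − 1)/(k − 1) = 6·124/3 = 248.
b = vr/k = 125·248/4 = 7750.
Fisher's inequality: b ≥ v ⇔ 7750 ≥ 125? YES.

YES


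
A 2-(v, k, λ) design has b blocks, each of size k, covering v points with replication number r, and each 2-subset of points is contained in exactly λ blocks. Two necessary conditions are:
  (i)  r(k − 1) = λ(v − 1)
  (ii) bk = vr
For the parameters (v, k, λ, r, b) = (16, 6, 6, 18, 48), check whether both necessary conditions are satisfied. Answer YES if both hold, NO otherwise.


Condition (i): r(k − 1) = 18·5 = 90; λ(v − 1) = 6·15 = 90. Match? YES.
Condition (ii): bk = 48·6 = 288; vr = 16·18 = 288. Match? YES.
Both conditions hold? YES.

YES


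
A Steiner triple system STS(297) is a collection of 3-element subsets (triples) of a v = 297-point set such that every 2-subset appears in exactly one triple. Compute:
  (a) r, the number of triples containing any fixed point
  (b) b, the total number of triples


An STS(v) is a 2-(v, 3, 1) BIBD: block size k = 3, λ = 1.
Replication: r(k − 1) = λ(v − 1) ⇒ r·2 = 297 − 1 = 296 ⇒ r = 148.
Block count: b = v(v − 1)/6 = 297·296/6 = 87912/6 = 14652.
(Check via bk = vr: 14652·3 = 43956 = 297·148 = 43956 ✓.)

r = 148, b = 14652.


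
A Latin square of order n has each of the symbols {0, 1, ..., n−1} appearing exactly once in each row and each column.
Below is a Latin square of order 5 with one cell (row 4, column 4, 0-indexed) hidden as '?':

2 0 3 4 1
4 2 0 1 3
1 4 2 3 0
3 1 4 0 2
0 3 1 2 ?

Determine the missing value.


Row 4 contains symbols [0, 1, 2, 3] — missing [4].
Column 4 contains symbols [0, 1, 2, 3] — missing [4].
The missing symbol must appear in both missing sets; intersection = [4].
Therefore the hidden value is 4.

Missing value = 4.


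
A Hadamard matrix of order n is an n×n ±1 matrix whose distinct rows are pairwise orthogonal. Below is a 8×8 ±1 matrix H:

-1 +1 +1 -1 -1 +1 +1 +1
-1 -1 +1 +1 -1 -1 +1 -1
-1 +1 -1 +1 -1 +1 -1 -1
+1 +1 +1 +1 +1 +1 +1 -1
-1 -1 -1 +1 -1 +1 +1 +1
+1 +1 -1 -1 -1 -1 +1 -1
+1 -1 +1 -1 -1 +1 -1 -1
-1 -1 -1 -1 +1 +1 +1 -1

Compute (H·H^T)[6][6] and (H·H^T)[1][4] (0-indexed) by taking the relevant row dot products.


Row 1 of H: [-1, -1, 1, 1, -1, -1, 1, -1].
Row 4 of H: [-1, -1, -1, 1, -1, 1, 1, 1].
Row 6 of H: [1, -1, 1, -1, -1, 1, -1, -1].
(H·H^T)[6][6] = Σ_j H[6][j]·H[6][j] = (1)² + (-1)² + (1)² + (-1)² + (-1)² + (1)² + (-1)² + (-1)² = 1 + 1 + 1 + 1 + 1 + 1 + 1 + 1 = 8.
(H·H^T)[1][4] = Σ_j H[1][j]·H[4][j] = (-1)·(-1) + (-1)·(-1) + (1)·(-1) + (1)·(1) + (-1)·(-1) + (-1)·(1) + (1)·(1) + (-1)·(1) = 1 + 1 + -1 + 1 + 1 + -1 + 1 + -1 = 2.
Rows 1 and 4 are not orthogonal (dot product = 2 ≠ 0), so H is not a Hadamard matrix.

(6,6) entry = 8; (1,4) entry = 2.
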